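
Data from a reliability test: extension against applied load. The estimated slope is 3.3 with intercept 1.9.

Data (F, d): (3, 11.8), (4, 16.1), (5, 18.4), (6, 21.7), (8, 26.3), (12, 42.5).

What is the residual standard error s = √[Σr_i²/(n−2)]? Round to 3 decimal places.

F=3: ŷ = 1.9 + 3.3·3 = 11.8; r = 11.8 − 11.8 = 0
F=4: ŷ = 1.9 + 3.3·4 = 15.1; r = 16.1 − 15.1 = 1
F=5: ŷ = 1.9 + 3.3·5 = 18.4; r = 18.4 − 18.4 = 0
F=6: ŷ = 1.9 + 3.3·6 = 21.7; r = 21.7 − 21.7 = 0
F=8: ŷ = 1.9 + 3.3·8 = 28.3; r = 26.3 − 28.3 = -2
F=12: ŷ = 1.9 + 3.3·12 = 41.5; r = 42.5 − 41.5 = 1
SSE = 0 + 1 + 0 + 0 + 4 + 1 = 6
s = √(6/4) = √1.5 ≈ 1.225

s = 1.225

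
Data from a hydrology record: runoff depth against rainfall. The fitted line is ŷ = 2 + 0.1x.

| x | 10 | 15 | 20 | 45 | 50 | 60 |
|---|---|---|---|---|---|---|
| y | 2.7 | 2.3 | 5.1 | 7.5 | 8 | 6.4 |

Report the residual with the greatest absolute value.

r = -1.6

x=10: ŷ = 2 + 0.1·10 = 3; r = 2.7 − 3 = -0.3
x=15: ŷ = 2 + 0.1·15 = 3.5; r = 2.3 − 3.5 = -1.2
x=20: ŷ = 2 + 0.1·20 = 4; r = 5.1 − 4 = 1.1
x=45: ŷ = 2 + 0.1·45 = 6.5; r = 7.5 − 6.5 = 1
x=50: ŷ = 2 + 0.1·50 = 7; r = 8 − 7 = 1
x=60: ŷ = 2 + 0.1·60 = 8; r = 6.4 − 8 = -1.6
Largest |r| is 1.6 at x = 60, residual -1.6.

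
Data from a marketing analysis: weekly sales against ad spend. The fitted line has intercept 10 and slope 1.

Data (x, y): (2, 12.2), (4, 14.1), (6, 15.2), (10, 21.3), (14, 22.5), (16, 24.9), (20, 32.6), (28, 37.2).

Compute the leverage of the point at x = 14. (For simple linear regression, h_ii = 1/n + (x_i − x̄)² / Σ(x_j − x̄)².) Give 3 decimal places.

x̄ = (2 + 4 + 6 + 10 + 14 + 16 + 20 + 28)/8 = 12.5
Σ(x − x̄)² = 110.25 + 72.25 + 42.25 + 6.25 + 2.25 + 12.25 + 56.25 + 240.25 = 542
h = 1/8 + (1.5)²/542 = 0.125 + 0.00415129 = 0.129

h = 0.129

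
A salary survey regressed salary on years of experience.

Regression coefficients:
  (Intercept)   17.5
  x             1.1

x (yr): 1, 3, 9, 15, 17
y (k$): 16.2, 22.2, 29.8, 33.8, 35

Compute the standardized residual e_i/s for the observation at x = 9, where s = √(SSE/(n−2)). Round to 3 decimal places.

x=1: ŷ = 17.5 + 1.1·1 = 18.6; e = 16.2 − 18.6 = -2.4
x=3: ŷ = 17.5 + 1.1·3 = 20.8; e = 22.2 − 20.8 = 1.4
x=9: ŷ = 17.5 + 1.1·9 = 27.4; e = 29.8 − 27.4 = 2.4
x=15: ŷ = 17.5 + 1.1·15 = 34; e = 33.8 − 34 = -0.2
x=17: ŷ = 17.5 + 1.1·17 = 36.2; e = 35 − 36.2 = -1.2
SSE = 5.76 + 1.96 + 5.76 + 0.04 + 1.44 = 14.96
s = √(14.96/3) = 2.23308
e/s = 2.4 / 2.23308 = 1.075

1.075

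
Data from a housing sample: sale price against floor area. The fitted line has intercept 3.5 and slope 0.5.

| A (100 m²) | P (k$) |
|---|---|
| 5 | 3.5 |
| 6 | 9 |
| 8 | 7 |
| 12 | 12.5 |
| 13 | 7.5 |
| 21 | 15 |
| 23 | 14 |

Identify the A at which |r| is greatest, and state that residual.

A = 12, r = 3

A=5: P̂ = 3.5 + 0.5·5 = 6; r = 3.5 − 6 = -2.5
A=6: P̂ = 3.5 + 0.5·6 = 6.5; r = 9 − 6.5 = 2.5
A=8: P̂ = 3.5 + 0.5·8 = 7.5; r = 7 − 7.5 = -0.5
A=12: P̂ = 3.5 + 0.5·12 = 9.5; r = 12.5 − 9.5 = 3
A=13: P̂ = 3.5 + 0.5·13 = 10; r = 7.5 − 10 = -2.5
A=21: P̂ = 3.5 + 0.5·21 = 14; r = 15 − 14 = 1
A=23: P̂ = 3.5 + 0.5·23 = 15; r = 14 − 15 = -1
Largest |r| is 3 at A = 12, residual 3.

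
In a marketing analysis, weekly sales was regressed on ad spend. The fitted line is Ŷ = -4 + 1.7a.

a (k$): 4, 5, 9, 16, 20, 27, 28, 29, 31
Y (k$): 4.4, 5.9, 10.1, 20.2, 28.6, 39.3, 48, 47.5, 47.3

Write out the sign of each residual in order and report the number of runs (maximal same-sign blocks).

a=4: Ŷ = -4 + 1.7·4 = 2.8; e = 4.4 − 2.8 = 1.6
a=5: Ŷ = -4 + 1.7·5 = 4.5; e = 5.9 − 4.5 = 1.4
a=9: Ŷ = -4 + 1.7·9 = 11.3; e = 10.1 − 11.3 = -1.2
a=16: Ŷ = -4 + 1.7·16 = 23.2; e = 20.2 − 23.2 = -3
a=20: Ŷ = -4 + 1.7·20 = 30; e = 28.6 − 30 = -1.4
a=27: Ŷ = -4 + 1.7·27 = 41.9; e = 39.3 − 41.9 = -2.6
a=28: Ŷ = -4 + 1.7·28 = 43.6; e = 48 − 43.6 = 4.4
a=29: Ŷ = -4 + 1.7·29 = 45.3; e = 47.5 − 45.3 = 2.2
a=31: Ŷ = -4 + 1.7·31 = 48.7; e = 47.3 − 48.7 = -1.4
Signs: + + − − − − + + −
Runs: +×2, −×4, +×2, −×1 → 4

4 runs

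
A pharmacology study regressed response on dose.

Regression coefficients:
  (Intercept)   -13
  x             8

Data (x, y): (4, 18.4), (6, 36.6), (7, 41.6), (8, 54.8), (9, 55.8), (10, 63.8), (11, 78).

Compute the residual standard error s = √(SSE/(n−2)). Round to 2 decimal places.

x=4: ŷ = -13 + 8·4 = 19; e = 18.4 − 19 = -0.6
x=6: ŷ = -13 + 8·6 = 35; e = 36.6 − 35 = 1.6
x=7: ŷ = -13 + 8·7 = 43; e = 41.6 − 43 = -1.4
x=8: ŷ = -13 + 8·8 = 51; e = 54.8 − 51 = 3.8
x=9: ŷ = -13 + 8·9 = 59; e = 55.8 − 59 = -3.2
x=10: ŷ = -13 + 8·10 = 67; e = 63.8 − 67 = -3.2
x=11: ŷ = -13 + 8·11 = 75; e = 78 − 75 = 3
SSE = 0.36 + 2.56 + 1.96 + 14.44 + 10.24 + 10.24 + 9 = 48.8
s = √(48.8/5) = √9.76 ≈ 3.12

s = 3.12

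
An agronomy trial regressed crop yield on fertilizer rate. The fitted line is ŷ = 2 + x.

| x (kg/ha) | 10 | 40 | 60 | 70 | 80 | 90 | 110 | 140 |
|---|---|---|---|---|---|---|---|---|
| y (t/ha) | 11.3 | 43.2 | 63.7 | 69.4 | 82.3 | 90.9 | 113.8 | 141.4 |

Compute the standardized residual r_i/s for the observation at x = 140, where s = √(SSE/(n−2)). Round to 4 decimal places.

x=10: ŷ = 2 + 10 = 12; r = 11.3 − 12 = -0.7
x=40: ŷ = 2 + 40 = 42; r = 43.2 − 42 = 1.2
x=60: ŷ = 2 + 60 = 62; r = 63.7 − 62 = 1.7
x=70: ŷ = 2 + 70 = 72; r = 69.4 − 72 = -2.6
x=80: ŷ = 2 + 80 = 82; r = 82.3 − 82 = 0.3
x=90: ŷ = 2 + 90 = 92; r = 90.9 − 92 = -1.1
x=110: ŷ = 2 + 110 = 112; r = 113.8 − 112 = 1.8
x=140: ŷ = 2 + 140 = 142; r = 141.4 − 142 = -0.6
SSE = 0.49 + 1.44 + 2.89 + 6.76 + 0.09 + 1.21 + 3.24 + 0.36 = 16.48
s = √(16.48/6) = 1.65731
r/s = -0.6 / 1.65731 = -0.3620

-0.3620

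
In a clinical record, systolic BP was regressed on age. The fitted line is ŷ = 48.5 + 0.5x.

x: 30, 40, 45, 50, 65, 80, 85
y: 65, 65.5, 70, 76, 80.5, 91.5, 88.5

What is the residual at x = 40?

ŷ = 48.5 + 0.5·40 = 68.5
e = 65.5 − 68.5 = -3

e = -3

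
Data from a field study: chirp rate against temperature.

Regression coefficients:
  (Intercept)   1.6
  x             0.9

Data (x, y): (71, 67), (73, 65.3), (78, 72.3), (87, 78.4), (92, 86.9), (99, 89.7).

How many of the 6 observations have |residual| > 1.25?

x=71: ŷ = 1.6 + 0.9·71 = 65.5; e = 67 − 65.5 = 1.5
x=73: ŷ = 1.6 + 0.9·73 = 67.3; e = 65.3 − 67.3 = -2
x=78: ŷ = 1.6 + 0.9·78 = 71.8; e = 72.3 − 71.8 = 0.5
x=87: ŷ = 1.6 + 0.9·87 = 79.9; e = 78.4 − 79.9 = -1.5
x=92: ŷ = 1.6 + 0.9·92 = 84.4; e = 86.9 − 84.4 = 2.5
x=99: ŷ = 1.6 + 0.9·99 = 90.7; e = 89.7 − 90.7 = -1
|e| > 1.25: x=71 (|e|=1.5), x=73 (|e|=2), x=87 (|e|=1.5), x=92 (|e|=2.5) → 4

4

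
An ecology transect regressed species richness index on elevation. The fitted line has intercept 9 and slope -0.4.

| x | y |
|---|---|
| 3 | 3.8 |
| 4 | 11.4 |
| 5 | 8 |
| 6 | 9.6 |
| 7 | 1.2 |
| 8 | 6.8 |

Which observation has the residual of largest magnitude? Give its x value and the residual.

x=3: ŷ = 9 − 0.4·3 = 7.8; e = 3.8 − 7.8 = -4
x=4: ŷ = 9 − 0.4·4 = 7.4; e = 11.4 − 7.4 = 4
x=5: ŷ = 9 − 0.4·5 = 7; e = 8 − 7 = 1
x=6: ŷ = 9 − 0.4·6 = 6.6; e = 9.6 − 6.6 = 3
x=7: ŷ = 9 − 0.4·7 = 6.2; e = 1.2 − 6.2 = -5
x=8: ŷ = 9 − 0.4·8 = 5.8; e = 6.8 − 5.8 = 1
Largest |e| is 5 at x = 7, residual -5.

x = 7, e = -5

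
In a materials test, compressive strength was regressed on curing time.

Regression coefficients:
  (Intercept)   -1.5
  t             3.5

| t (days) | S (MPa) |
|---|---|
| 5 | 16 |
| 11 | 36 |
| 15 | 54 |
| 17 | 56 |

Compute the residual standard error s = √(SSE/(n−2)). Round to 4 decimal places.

s = 2.6458

t=5: ŷ = -1.5 + 3.5·5 = 16; r = 16 − 16 = 0
t=11: ŷ = -1.5 + 3.5·11 = 37; r = 36 − 37 = -1
t=15: ŷ = -1.5 + 3.5·15 = 51; r = 54 − 51 = 3
t=17: ŷ = -1.5 + 3.5·17 = 58; r = 56 − 58 = -2
SSE = 0 + 1 + 9 + 4 = 14
s = √(14/2) = √7 ≈ 2.6458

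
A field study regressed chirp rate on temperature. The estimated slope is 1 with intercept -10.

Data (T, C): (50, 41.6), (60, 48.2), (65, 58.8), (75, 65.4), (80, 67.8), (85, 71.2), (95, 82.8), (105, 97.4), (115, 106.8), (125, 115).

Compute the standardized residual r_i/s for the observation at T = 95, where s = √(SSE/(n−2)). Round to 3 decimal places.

-0.851

T=50: Ĉ = -10 + 50 = 40; r = 41.6 − 40 = 1.6
T=60: Ĉ = -10 + 60 = 50; r = 48.2 − 50 = -1.8
T=65: Ĉ = -10 + 65 = 55; r = 58.8 − 55 = 3.8
T=75: Ĉ = -10 + 75 = 65; r = 65.4 − 65 = 0.4
T=80: Ĉ = -10 + 80 = 70; r = 67.8 − 70 = -2.2
T=85: Ĉ = -10 + 85 = 75; r = 71.2 − 75 = -3.8
T=95: Ĉ = -10 + 95 = 85; r = 82.8 − 85 = -2.2
T=105: Ĉ = -10 + 105 = 95; r = 97.4 − 95 = 2.4
T=115: Ĉ = -10 + 115 = 105; r = 106.8 − 105 = 1.8
T=125: Ĉ = -10 + 125 = 115; r = 115 − 115 = 0
SSE = 2.56 + 3.24 + 14.44 + 0.16 + 4.84 + 14.44 + 4.84 + 5.76 + 3.24 + 0 = 53.52
s = √(53.52/8) = 2.5865
r/s = -2.2 / 2.5865 = -0.851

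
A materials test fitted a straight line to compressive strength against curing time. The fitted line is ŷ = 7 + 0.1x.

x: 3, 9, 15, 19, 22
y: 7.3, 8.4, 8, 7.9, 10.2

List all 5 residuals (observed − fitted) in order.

0, 0.5, -0.5, -1, 1

x=3: ŷ = 7 + 0.1·3 = 7.3; e = 7.3 − 7.3 = 0
x=9: ŷ = 7 + 0.1·9 = 7.9; e = 8.4 − 7.9 = 0.5
x=15: ŷ = 7 + 0.1·15 = 8.5; e = 8 − 8.5 = -0.5
x=19: ŷ = 7 + 0.1·19 = 8.9; e = 7.9 − 8.9 = -1
x=22: ŷ = 7 + 0.1·22 = 9.2; e = 10.2 − 9.2 = 1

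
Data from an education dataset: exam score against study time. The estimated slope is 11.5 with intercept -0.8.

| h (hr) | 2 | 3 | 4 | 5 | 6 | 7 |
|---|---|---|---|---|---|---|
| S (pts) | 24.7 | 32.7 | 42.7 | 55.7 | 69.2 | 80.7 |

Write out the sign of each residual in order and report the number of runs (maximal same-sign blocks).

3 runs

h=2: Ŝ = -0.8 + 11.5·2 = 22.2; e = 24.7 − 22.2 = 2.5
h=3: Ŝ = -0.8 + 11.5·3 = 33.7; e = 32.7 − 33.7 = -1
h=4: Ŝ = -0.8 + 11.5·4 = 45.2; e = 42.7 − 45.2 = -2.5
h=5: Ŝ = -0.8 + 11.5·5 = 56.7; e = 55.7 − 56.7 = -1
h=6: Ŝ = -0.8 + 11.5·6 = 68.2; e = 69.2 − 68.2 = 1
h=7: Ŝ = -0.8 + 11.5·7 = 79.7; e = 80.7 − 79.7 = 1
Signs: + − − − + +
Runs: +×1, −×3, +×2 → 3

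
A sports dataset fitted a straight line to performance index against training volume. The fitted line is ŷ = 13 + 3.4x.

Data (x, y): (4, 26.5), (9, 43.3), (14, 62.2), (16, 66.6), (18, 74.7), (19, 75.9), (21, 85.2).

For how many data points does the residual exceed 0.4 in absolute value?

x=4: ŷ = 13 + 3.4·4 = 26.6; e = 26.5 − 26.6 = -0.1
x=9: ŷ = 13 + 3.4·9 = 43.6; e = 43.3 − 43.6 = -0.3
x=14: ŷ = 13 + 3.4·14 = 60.6; e = 62.2 − 60.6 = 1.6
x=16: ŷ = 13 + 3.4·16 = 67.4; e = 66.6 − 67.4 = -0.8
x=18: ŷ = 13 + 3.4·18 = 74.2; e = 74.7 − 74.2 = 0.5
x=19: ŷ = 13 + 3.4·19 = 77.6; e = 75.9 − 77.6 = -1.7
x=21: ŷ = 13 + 3.4·21 = 84.4; e = 85.2 − 84.4 = 0.8
|e| > 0.4: x=14 (|e|=1.6), x=16 (|e|=0.8), x=18 (|e|=0.5), x=19 (|e|=1.7), x=21 (|e|=0.8) → 5

5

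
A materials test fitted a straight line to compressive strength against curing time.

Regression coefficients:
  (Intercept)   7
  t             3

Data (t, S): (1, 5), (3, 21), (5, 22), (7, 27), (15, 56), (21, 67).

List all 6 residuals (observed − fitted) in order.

-5, 5, 0, -1, 4, -3

t=1: Ŝ = 7 + 3·1 = 10; e = 5 − 10 = -5
t=3: Ŝ = 7 + 3·3 = 16; e = 21 − 16 = 5
t=5: Ŝ = 7 + 3·5 = 22; e = 22 − 22 = 0
t=7: Ŝ = 7 + 3·7 = 28; e = 27 − 28 = -1
t=15: Ŝ = 7 + 3·15 = 52; e = 56 − 52 = 4
t=21: Ŝ = 7 + 3·21 = 70; e = 67 − 70 = -3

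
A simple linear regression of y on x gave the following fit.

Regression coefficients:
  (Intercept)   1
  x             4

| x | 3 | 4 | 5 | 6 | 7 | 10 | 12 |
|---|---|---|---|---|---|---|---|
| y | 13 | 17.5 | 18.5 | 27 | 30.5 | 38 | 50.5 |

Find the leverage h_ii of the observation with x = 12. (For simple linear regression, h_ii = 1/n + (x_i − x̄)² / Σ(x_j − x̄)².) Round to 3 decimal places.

x̄ = (3 + 4 + 5 + 6 + 7 + 10 + 12)/7 = 6.71429
Σ(x − x̄)² = 13.7959 + 7.36735 + 2.93878 + 0.510204 + 0.0816327 + 10.7959 + 27.9388 = 63.4286
h = 1/7 + (5.28571)²/63.4286 = 0.142857 + 0.440476 = 0.583

h = 0.583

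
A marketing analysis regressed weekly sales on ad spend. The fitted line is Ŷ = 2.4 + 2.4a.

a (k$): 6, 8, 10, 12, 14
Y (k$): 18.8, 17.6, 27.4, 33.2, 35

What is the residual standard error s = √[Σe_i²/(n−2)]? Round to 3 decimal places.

s = 2.944

a=6: Ŷ = 2.4 + 2.4·6 = 16.8; e = 18.8 − 16.8 = 2
a=8: Ŷ = 2.4 + 2.4·8 = 21.6; e = 17.6 − 21.6 = -4
a=10: Ŷ = 2.4 + 2.4·10 = 26.4; e = 27.4 − 26.4 = 1
a=12: Ŷ = 2.4 + 2.4·12 = 31.2; e = 33.2 − 31.2 = 2
a=14: Ŷ = 2.4 + 2.4·14 = 36; e = 35 − 36 = -1
SSE = 4 + 16 + 1 + 4 + 1 = 26
s = √(26/3) = √8.66667 ≈ 2.944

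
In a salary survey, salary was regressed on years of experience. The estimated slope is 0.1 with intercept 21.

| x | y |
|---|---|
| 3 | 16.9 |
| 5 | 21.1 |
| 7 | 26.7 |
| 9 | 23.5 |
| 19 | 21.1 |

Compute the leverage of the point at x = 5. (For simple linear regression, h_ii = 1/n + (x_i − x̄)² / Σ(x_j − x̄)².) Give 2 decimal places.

x̄ = (3 + 5 + 7 + 9 + 19)/5 = 8.6
Σ(x − x̄)² = 31.36 + 12.96 + 2.56 + 0.16 + 108.16 = 155.2
h = 1/5 + (-3.6)²/155.2 = 0.2 + 0.0835052 = 0.28

h = 0.28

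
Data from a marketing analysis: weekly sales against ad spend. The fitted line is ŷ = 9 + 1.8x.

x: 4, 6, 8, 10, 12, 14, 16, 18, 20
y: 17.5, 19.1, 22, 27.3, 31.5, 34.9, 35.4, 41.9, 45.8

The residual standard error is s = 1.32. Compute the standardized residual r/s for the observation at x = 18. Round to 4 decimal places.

0.3788

ŷ = 9 + 1.8·18 = 41.4
r = 41.9 − 41.4 = 0.5
r/s = 0.5 / 1.32 = 0.3788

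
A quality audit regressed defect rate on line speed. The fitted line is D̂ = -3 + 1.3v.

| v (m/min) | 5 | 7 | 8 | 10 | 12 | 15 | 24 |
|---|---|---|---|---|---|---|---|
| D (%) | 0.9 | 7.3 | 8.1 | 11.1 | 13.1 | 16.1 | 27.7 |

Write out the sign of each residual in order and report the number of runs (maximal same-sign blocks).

v=5: D̂ = -3 + 1.3·5 = 3.5; e = 0.9 − 3.5 = -2.6
v=7: D̂ = -3 + 1.3·7 = 6.1; e = 7.3 − 6.1 = 1.2
v=8: D̂ = -3 + 1.3·8 = 7.4; e = 8.1 − 7.4 = 0.7
v=10: D̂ = -3 + 1.3·10 = 10; e = 11.1 − 10 = 1.1
v=12: D̂ = -3 + 1.3·12 = 12.6; e = 13.1 − 12.6 = 0.5
v=15: D̂ = -3 + 1.3·15 = 16.5; e = 16.1 − 16.5 = -0.4
v=24: D̂ = -3 + 1.3·24 = 28.2; e = 27.7 − 28.2 = -0.5
Signs: − + + + + − −
Runs: −×1, +×4, −×2 → 3

3 runs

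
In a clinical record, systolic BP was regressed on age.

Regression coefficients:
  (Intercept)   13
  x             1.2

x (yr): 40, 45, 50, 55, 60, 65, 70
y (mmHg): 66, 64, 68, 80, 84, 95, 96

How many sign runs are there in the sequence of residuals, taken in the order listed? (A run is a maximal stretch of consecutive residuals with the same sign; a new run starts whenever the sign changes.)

x=40: ŷ = 13 + 1.2·40 = 61; e = 66 − 61 = 5
x=45: ŷ = 13 + 1.2·45 = 67; e = 64 − 67 = -3
x=50: ŷ = 13 + 1.2·50 = 73; e = 68 − 73 = -5
x=55: ŷ = 13 + 1.2·55 = 79; e = 80 − 79 = 1
x=60: ŷ = 13 + 1.2·60 = 85; e = 84 − 85 = -1
x=65: ŷ = 13 + 1.2·65 = 91; e = 95 − 91 = 4
x=70: ŷ = 13 + 1.2·70 = 97; e = 96 − 97 = -1
Signs: + − − + − + −
Runs: +×1, −×2, +×1, −×1, +×1, −×1 → 6

6 runs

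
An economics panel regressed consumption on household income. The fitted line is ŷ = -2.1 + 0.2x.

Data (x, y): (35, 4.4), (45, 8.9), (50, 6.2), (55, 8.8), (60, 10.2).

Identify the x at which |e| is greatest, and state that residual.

x = 45, e = 2

x=35: ŷ = -2.1 + 0.2·35 = 4.9; e = 4.4 − 4.9 = -0.5
x=45: ŷ = -2.1 + 0.2·45 = 6.9; e = 8.9 − 6.9 = 2
x=50: ŷ = -2.1 + 0.2·50 = 7.9; e = 6.2 − 7.9 = -1.7
x=55: ŷ = -2.1 + 0.2·55 = 8.9; e = 8.8 − 8.9 = -0.1
x=60: ŷ = -2.1 + 0.2·60 = 9.9; e = 10.2 − 9.9 = 0.3
Largest |e| is 2 at x = 45, residual 2.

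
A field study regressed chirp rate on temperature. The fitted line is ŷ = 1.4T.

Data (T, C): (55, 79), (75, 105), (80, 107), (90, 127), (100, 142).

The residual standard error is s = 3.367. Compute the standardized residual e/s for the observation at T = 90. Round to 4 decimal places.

0.2970

ŷ = 1.4·90 = 126
e = 127 − 126 = 1
e/s = 1 / 3.367 = 0.2970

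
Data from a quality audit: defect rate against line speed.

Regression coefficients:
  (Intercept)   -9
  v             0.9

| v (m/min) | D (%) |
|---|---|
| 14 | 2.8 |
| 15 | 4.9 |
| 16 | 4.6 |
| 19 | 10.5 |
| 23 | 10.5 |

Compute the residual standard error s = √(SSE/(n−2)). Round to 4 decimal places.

s = 1.6971

v=14: ŷ = -9 + 0.9·14 = 3.6; e = 2.8 − 3.6 = -0.8
v=15: ŷ = -9 + 0.9·15 = 4.5; e = 4.9 − 4.5 = 0.4
v=16: ŷ = -9 + 0.9·16 = 5.4; e = 4.6 − 5.4 = -0.8
v=19: ŷ = -9 + 0.9·19 = 8.1; e = 10.5 − 8.1 = 2.4
v=23: ŷ = -9 + 0.9·23 = 11.7; e = 10.5 − 11.7 = -1.2
SSE = 0.64 + 0.16 + 0.64 + 5.76 + 1.44 = 8.64
s = √(8.64/3) = √2.88 ≈ 1.6971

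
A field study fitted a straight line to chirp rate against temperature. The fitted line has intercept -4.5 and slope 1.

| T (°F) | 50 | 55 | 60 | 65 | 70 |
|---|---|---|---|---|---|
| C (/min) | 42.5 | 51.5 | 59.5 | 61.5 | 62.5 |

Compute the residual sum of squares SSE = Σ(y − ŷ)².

SSE = 36

T=50: Ĉ = -4.5 + 50 = 45.5; e = 42.5 − 45.5 = -3
T=55: Ĉ = -4.5 + 55 = 50.5; e = 51.5 − 50.5 = 1
T=60: Ĉ = -4.5 + 60 = 55.5; e = 59.5 − 55.5 = 4
T=65: Ĉ = -4.5 + 65 = 60.5; e = 61.5 − 60.5 = 1
T=70: Ĉ = -4.5 + 70 = 65.5; e = 62.5 − 65.5 = -3
SSE = 9 + 1 + 16 + 1 + 9 = 36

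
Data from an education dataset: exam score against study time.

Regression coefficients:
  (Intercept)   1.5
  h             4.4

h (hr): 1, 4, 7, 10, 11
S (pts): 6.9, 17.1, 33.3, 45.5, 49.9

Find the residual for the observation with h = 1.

ŷ = 1.5 + 4.4·1 = 5.9
r = 6.9 − 5.9 = 1

r = 1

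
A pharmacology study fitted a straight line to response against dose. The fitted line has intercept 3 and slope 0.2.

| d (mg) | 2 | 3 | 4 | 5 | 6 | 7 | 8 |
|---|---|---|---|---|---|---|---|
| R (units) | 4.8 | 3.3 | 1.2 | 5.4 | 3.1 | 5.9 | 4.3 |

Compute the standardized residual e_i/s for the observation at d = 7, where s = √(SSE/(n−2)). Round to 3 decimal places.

0.886

d=2: R̂ = 3 + 0.2·2 = 3.4; e = 4.8 − 3.4 = 1.4
d=3: R̂ = 3 + 0.2·3 = 3.6; e = 3.3 − 3.6 = -0.3
d=4: R̂ = 3 + 0.2·4 = 3.8; e = 1.2 − 3.8 = -2.6
d=5: R̂ = 3 + 0.2·5 = 4; e = 5.4 − 4 = 1.4
d=6: R̂ = 3 + 0.2·6 = 4.2; e = 3.1 − 4.2 = -1.1
d=7: R̂ = 3 + 0.2·7 = 4.4; e = 5.9 − 4.4 = 1.5
d=8: R̂ = 3 + 0.2·8 = 4.6; e = 4.3 − 4.6 = -0.3
SSE = 1.96 + 0.09 + 6.76 + 1.96 + 1.21 + 2.25 + 0.09 = 14.32
s = √(14.32/5) = 1.69234
e/s = 1.5 / 1.69234 = 0.886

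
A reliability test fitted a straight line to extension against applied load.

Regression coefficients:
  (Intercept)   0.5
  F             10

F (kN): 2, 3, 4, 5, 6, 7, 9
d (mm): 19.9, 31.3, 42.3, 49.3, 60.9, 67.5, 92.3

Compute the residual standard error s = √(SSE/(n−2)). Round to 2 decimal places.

F=2: d̂ = 0.5 + 10·2 = 20.5; e = 19.9 − 20.5 = -0.6
F=3: d̂ = 0.5 + 10·3 = 30.5; e = 31.3 − 30.5 = 0.8
F=4: d̂ = 0.5 + 10·4 = 40.5; e = 42.3 − 40.5 = 1.8
F=5: d̂ = 0.5 + 10·5 = 50.5; e = 49.3 − 50.5 = -1.2
F=6: d̂ = 0.5 + 10·6 = 60.5; e = 60.9 − 60.5 = 0.4
F=7: d̂ = 0.5 + 10·7 = 70.5; e = 67.5 − 70.5 = -3
F=9: d̂ = 0.5 + 10·9 = 90.5; e = 92.3 − 90.5 = 1.8
SSE = 0.36 + 0.64 + 3.24 + 1.44 + 0.16 + 9 + 3.24 = 18.08
s = √(18.08/5) = √3.616 ≈ 1.90

s = 1.90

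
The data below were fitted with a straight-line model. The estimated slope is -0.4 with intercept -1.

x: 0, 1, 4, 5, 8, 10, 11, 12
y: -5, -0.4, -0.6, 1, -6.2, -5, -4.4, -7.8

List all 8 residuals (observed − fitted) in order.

-4, 1, 2, 4, -2, 0, 1, -2

x=0: ŷ = -1 − 0.4·0 = -1; r = -5 − (-1) = -4
x=1: ŷ = -1 − 0.4·1 = -1.4; r = -0.4 − (-1.4) = 1
x=4: ŷ = -1 − 0.4·4 = -2.6; r = -0.6 − (-2.6) = 2
x=5: ŷ = -1 − 0.4·5 = -3; r = 1 − (-3) = 4
x=8: ŷ = -1 − 0.4·8 = -4.2; r = -6.2 − (-4.2) = -2
x=10: ŷ = -1 − 0.4·10 = -5; r = -5 − (-5) = 0
x=11: ŷ = -1 − 0.4·11 = -5.4; r = -4.4 − (-5.4) = 1
x=12: ŷ = -1 − 0.4·12 = -5.8; r = -7.8 − (-5.8) = -2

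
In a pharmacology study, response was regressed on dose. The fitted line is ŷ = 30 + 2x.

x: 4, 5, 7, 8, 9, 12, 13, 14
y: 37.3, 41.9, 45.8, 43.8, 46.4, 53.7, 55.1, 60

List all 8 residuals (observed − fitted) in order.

x=4: ŷ = 30 + 2·4 = 38; r = 37.3 − 38 = -0.7
x=5: ŷ = 30 + 2·5 = 40; r = 41.9 − 40 = 1.9
x=7: ŷ = 30 + 2·7 = 44; r = 45.8 − 44 = 1.8
x=8: ŷ = 30 + 2·8 = 46; r = 43.8 − 46 = -2.2
x=9: ŷ = 30 + 2·9 = 48; r = 46.4 − 48 = -1.6
x=12: ŷ = 30 + 2·12 = 54; r = 53.7 − 54 = -0.3
x=13: ŷ = 30 + 2·13 = 56; r = 55.1 − 56 = -0.9
x=14: ŷ = 30 + 2·14 = 58; r = 60 − 58 = 2

-0.7, 1.9, 1.8, -2.2, -1.6, -0.3, -0.9, 2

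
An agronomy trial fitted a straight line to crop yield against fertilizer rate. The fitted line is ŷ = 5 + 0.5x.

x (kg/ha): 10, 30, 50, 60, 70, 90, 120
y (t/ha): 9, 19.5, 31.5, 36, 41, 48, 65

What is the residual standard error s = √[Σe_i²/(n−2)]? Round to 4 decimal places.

s = 1.3784

x=10: ŷ = 5 + 0.5·10 = 10; e = 9 − 10 = -1
x=30: ŷ = 5 + 0.5·30 = 20; e = 19.5 − 20 = -0.5
x=50: ŷ = 5 + 0.5·50 = 30; e = 31.5 − 30 = 1.5
x=60: ŷ = 5 + 0.5·60 = 35; e = 36 − 35 = 1
x=70: ŷ = 5 + 0.5·70 = 40; e = 41 − 40 = 1
x=90: ŷ = 5 + 0.5·90 = 50; e = 48 − 50 = -2
x=120: ŷ = 5 + 0.5·120 = 65; e = 65 − 65 = 0
SSE = 1 + 0.25 + 2.25 + 1 + 1 + 4 + 0 = 9.5
s = √(9.5/5) = √1.9 ≈ 1.3784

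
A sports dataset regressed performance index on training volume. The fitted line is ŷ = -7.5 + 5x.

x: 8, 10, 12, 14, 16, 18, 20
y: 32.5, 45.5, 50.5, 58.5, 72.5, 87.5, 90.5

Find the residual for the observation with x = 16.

r = 0

ŷ = -7.5 + 5·16 = 72.5
r = 72.5 − 72.5 = 0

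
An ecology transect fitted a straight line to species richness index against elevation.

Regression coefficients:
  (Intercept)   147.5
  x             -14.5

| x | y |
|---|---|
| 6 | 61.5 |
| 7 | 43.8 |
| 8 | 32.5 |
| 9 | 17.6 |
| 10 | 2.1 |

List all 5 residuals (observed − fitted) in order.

1, -2.2, 1, 0.6, -0.4

x=6: ŷ = 147.5 − 14.5·6 = 60.5; r = 61.5 − 60.5 = 1
x=7: ŷ = 147.5 − 14.5·7 = 46; r = 43.8 − 46 = -2.2
x=8: ŷ = 147.5 − 14.5·8 = 31.5; r = 32.5 − 31.5 = 1
x=9: ŷ = 147.5 − 14.5·9 = 17; r = 17.6 − 17 = 0.6
x=10: ŷ = 147.5 − 14.5·10 = 2.5; r = 2.1 − 2.5 = -0.4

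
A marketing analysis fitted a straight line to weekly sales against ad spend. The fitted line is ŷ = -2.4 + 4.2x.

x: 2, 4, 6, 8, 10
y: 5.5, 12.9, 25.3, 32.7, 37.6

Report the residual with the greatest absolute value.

x=2: ŷ = -2.4 + 4.2·2 = 6; r = 5.5 − 6 = -0.5
x=4: ŷ = -2.4 + 4.2·4 = 14.4; r = 12.9 − 14.4 = -1.5
x=6: ŷ = -2.4 + 4.2·6 = 22.8; r = 25.3 − 22.8 = 2.5
x=8: ŷ = -2.4 + 4.2·8 = 31.2; r = 32.7 − 31.2 = 1.5
x=10: ŷ = -2.4 + 4.2·10 = 39.6; r = 37.6 − 39.6 = -2
Largest |r| is 2.5 at x = 6, residual 2.5.

r = 2.5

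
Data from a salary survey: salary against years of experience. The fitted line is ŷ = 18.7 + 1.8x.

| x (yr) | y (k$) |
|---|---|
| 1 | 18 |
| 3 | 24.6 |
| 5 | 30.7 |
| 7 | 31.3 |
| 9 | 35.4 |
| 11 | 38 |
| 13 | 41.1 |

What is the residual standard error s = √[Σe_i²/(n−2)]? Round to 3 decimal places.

s = 1.844

x=1: ŷ = 18.7 + 1.8·1 = 20.5; e = 18 − 20.5 = -2.5
x=3: ŷ = 18.7 + 1.8·3 = 24.1; e = 24.6 − 24.1 = 0.5
x=5: ŷ = 18.7 + 1.8·5 = 27.7; e = 30.7 − 27.7 = 3
x=7: ŷ = 18.7 + 1.8·7 = 31.3; e = 31.3 − 31.3 = 0
x=9: ŷ = 18.7 + 1.8·9 = 34.9; e = 35.4 − 34.9 = 0.5
x=11: ŷ = 18.7 + 1.8·11 = 38.5; e = 38 − 38.5 = -0.5
x=13: ŷ = 18.7 + 1.8·13 = 42.1; e = 41.1 − 42.1 = -1
SSE = 6.25 + 0.25 + 9 + 0 + 0.25 + 0.25 + 1 = 17
s = √(17/5) = √3.4 ≈ 1.844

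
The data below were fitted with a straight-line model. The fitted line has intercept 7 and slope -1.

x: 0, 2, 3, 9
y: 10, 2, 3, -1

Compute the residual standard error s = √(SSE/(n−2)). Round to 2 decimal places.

s = 3.16

x=0: ŷ = 7 − 0 = 7; r = 10 − 7 = 3
x=2: ŷ = 7 − 2 = 5; r = 2 − 5 = -3
x=3: ŷ = 7 − 3 = 4; r = 3 − 4 = -1
x=9: ŷ = 7 − 9 = -2; r = -1 − (-2) = 1
SSE = 9 + 9 + 1 + 1 = 20
s = √(20/2) = √10 ≈ 3.16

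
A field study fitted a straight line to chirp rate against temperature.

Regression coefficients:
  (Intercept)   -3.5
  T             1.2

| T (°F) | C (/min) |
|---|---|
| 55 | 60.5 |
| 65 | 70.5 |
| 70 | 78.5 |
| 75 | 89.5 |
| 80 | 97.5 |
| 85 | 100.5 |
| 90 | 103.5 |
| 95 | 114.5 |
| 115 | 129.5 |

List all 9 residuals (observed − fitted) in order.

-2, -4, -2, 3, 5, 2, -1, 4, -5

T=55: ŷ = -3.5 + 1.2·55 = 62.5; e = 60.5 − 62.5 = -2
T=65: ŷ = -3.5 + 1.2·65 = 74.5; e = 70.5 − 74.5 = -4
T=70: ŷ = -3.5 + 1.2·70 = 80.5; e = 78.5 − 80.5 = -2
T=75: ŷ = -3.5 + 1.2·75 = 86.5; e = 89.5 − 86.5 = 3
T=80: ŷ = -3.5 + 1.2·80 = 92.5; e = 97.5 − 92.5 = 5
T=85: ŷ = -3.5 + 1.2·85 = 98.5; e = 100.5 − 98.5 = 2
T=90: ŷ = -3.5 + 1.2·90 = 104.5; e = 103.5 − 104.5 = -1
T=95: ŷ = -3.5 + 1.2·95 = 110.5; e = 114.5 − 110.5 = 4
T=115: ŷ = -3.5 + 1.2·115 = 134.5; e = 129.5 − 134.5 = -5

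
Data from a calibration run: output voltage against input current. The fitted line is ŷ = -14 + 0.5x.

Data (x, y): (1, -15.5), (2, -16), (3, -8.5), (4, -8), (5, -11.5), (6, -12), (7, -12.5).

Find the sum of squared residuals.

x=1: ŷ = -14 + 0.5·1 = -13.5; r = -15.5 − (-13.5) = -2
x=2: ŷ = -14 + 0.5·2 = -13; r = -16 − (-13) = -3
x=3: ŷ = -14 + 0.5·3 = -12.5; r = -8.5 − (-12.5) = 4
x=4: ŷ = -14 + 0.5·4 = -12; r = -8 − (-12) = 4
x=5: ŷ = -14 + 0.5·5 = -11.5; r = -11.5 − (-11.5) = 0
x=6: ŷ = -14 + 0.5·6 = -11; r = -12 − (-11) = -1
x=7: ŷ = -14 + 0.5·7 = -10.5; r = -12.5 − (-10.5) = -2
SSE = 4 + 9 + 16 + 16 + 0 + 1 + 4 = 50

SSE = 50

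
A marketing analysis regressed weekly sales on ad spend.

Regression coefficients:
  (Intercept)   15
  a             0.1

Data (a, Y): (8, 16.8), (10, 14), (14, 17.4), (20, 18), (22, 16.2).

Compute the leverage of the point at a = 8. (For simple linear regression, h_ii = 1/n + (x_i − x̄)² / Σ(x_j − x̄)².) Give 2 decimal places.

ā = (8 + 10 + 14 + 20 + 22)/5 = 14.8
Σ(a − ā)² = 46.24 + 23.04 + 0.64 + 27.04 + 51.84 = 148.8
h = 1/5 + (-6.8)²/148.8 = 0.2 + 0.310753 = 0.51

h = 0.51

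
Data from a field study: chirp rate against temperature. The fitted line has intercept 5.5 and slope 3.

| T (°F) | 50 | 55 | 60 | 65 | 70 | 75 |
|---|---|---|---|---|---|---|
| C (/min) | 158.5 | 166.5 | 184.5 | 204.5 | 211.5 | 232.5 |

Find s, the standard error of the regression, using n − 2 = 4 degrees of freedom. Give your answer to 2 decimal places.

T=50: Ĉ = 5.5 + 3·50 = 155.5; r = 158.5 − 155.5 = 3
T=55: Ĉ = 5.5 + 3·55 = 170.5; r = 166.5 − 170.5 = -4
T=60: Ĉ = 5.5 + 3·60 = 185.5; r = 184.5 − 185.5 = -1
T=65: Ĉ = 5.5 + 3·65 = 200.5; r = 204.5 − 200.5 = 4
T=70: Ĉ = 5.5 + 3·70 = 215.5; r = 211.5 − 215.5 = -4
T=75: Ĉ = 5.5 + 3·75 = 230.5; r = 232.5 − 230.5 = 2
SSE = 9 + 16 + 1 + 16 + 16 + 4 = 62
s = √(62/4) = √15.5 ≈ 3.94

s = 3.94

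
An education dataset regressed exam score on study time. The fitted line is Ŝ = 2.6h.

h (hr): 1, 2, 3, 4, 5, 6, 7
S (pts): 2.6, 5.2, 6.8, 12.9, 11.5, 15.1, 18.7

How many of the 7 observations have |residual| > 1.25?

2

h=1: Ŝ = 2.6·1 = 2.6; e = 2.6 − 2.6 = 0
h=2: Ŝ = 2.6·2 = 5.2; e = 5.2 − 5.2 = 0
h=3: Ŝ = 2.6·3 = 7.8; e = 6.8 − 7.8 = -1
h=4: Ŝ = 2.6·4 = 10.4; e = 12.9 − 10.4 = 2.5
h=5: Ŝ = 2.6·5 = 13; e = 11.5 − 13 = -1.5
h=6: Ŝ = 2.6·6 = 15.6; e = 15.1 − 15.6 = -0.5
h=7: Ŝ = 2.6·7 = 18.2; e = 18.7 − 18.2 = 0.5
|e| > 1.25: h=4 (|e|=2.5), h=5 (|e|=1.5) → 2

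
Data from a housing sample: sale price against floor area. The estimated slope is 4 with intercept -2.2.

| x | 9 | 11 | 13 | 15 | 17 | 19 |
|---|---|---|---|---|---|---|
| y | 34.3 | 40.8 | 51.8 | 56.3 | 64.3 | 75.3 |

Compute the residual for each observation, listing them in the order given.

0.5, -1, 2, -1.5, -1.5, 1.5

x=9: ŷ = -2.2 + 4·9 = 33.8; r = 34.3 − 33.8 = 0.5
x=11: ŷ = -2.2 + 4·11 = 41.8; r = 40.8 − 41.8 = -1
x=13: ŷ = -2.2 + 4·13 = 49.8; r = 51.8 − 49.8 = 2
x=15: ŷ = -2.2 + 4·15 = 57.8; r = 56.3 − 57.8 = -1.5
x=17: ŷ = -2.2 + 4·17 = 65.8; r = 64.3 − 65.8 = -1.5
x=19: ŷ = -2.2 + 4·19 = 73.8; r = 75.3 − 73.8 = 1.5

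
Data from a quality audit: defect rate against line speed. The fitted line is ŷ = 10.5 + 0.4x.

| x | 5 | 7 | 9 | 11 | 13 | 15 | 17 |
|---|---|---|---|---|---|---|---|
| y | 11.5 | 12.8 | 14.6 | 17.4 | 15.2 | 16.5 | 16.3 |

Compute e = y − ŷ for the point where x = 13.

e = -0.5

ŷ = 10.5 + 0.4·13 = 15.7
e = 15.2 − 15.7 = -0.5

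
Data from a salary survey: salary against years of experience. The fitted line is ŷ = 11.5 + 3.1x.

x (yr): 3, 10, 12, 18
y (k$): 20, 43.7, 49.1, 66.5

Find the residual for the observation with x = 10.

ŷ = 11.5 + 3.1·10 = 42.5
r = 43.7 − 42.5 = 1.2

r = 1.2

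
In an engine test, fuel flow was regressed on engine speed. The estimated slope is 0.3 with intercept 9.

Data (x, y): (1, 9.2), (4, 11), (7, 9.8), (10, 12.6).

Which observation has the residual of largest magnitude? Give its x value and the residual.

x=1: ŷ = 9 + 0.3·1 = 9.3; r = 9.2 − 9.3 = -0.1
x=4: ŷ = 9 + 0.3·4 = 10.2; r = 11 − 10.2 = 0.8
x=7: ŷ = 9 + 0.3·7 = 11.1; r = 9.8 − 11.1 = -1.3
x=10: ŷ = 9 + 0.3·10 = 12; r = 12.6 − 12 = 0.6
Largest |r| is 1.3 at x = 7, residual -1.3.

x = 7, r = -1.3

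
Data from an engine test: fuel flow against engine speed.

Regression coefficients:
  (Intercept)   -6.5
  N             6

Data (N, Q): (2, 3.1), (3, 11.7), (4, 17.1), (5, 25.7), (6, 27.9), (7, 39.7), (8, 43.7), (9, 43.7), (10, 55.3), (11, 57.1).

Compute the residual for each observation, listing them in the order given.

-2.4, 0.2, -0.4, 2.2, -1.6, 4.2, 2.2, -3.8, 1.8, -2.4

N=2: ŷ = -6.5 + 6·2 = 5.5; r = 3.1 − 5.5 = -2.4
N=3: ŷ = -6.5 + 6·3 = 11.5; r = 11.7 − 11.5 = 0.2
N=4: ŷ = -6.5 + 6·4 = 17.5; r = 17.1 − 17.5 = -0.4
N=5: ŷ = -6.5 + 6·5 = 23.5; r = 25.7 − 23.5 = 2.2
N=6: ŷ = -6.5 + 6·6 = 29.5; r = 27.9 − 29.5 = -1.6
N=7: ŷ = -6.5 + 6·7 = 35.5; r = 39.7 − 35.5 = 4.2
N=8: ŷ = -6.5 + 6·8 = 41.5; r = 43.7 − 41.5 = 2.2
N=9: ŷ = -6.5 + 6·9 = 47.5; r = 43.7 − 47.5 = -3.8
N=10: ŷ = -6.5 + 6·10 = 53.5; r = 55.3 − 53.5 = 1.8
N=11: ŷ = -6.5 + 6·11 = 59.5; r = 57.1 − 59.5 = -2.4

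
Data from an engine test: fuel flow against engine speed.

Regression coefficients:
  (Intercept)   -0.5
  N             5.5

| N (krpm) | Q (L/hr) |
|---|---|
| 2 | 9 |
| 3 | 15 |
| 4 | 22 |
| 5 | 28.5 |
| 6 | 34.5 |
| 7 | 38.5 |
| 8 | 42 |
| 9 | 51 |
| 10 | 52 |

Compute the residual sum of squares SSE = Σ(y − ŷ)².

SSE = 22.5

N=2: ŷ = -0.5 + 5.5·2 = 10.5; e = 9 − 10.5 = -1.5
N=3: ŷ = -0.5 + 5.5·3 = 16; e = 15 − 16 = -1
N=4: ŷ = -0.5 + 5.5·4 = 21.5; e = 22 − 21.5 = 0.5
N=5: ŷ = -0.5 + 5.5·5 = 27; e = 28.5 − 27 = 1.5
N=6: ŷ = -0.5 + 5.5·6 = 32.5; e = 34.5 − 32.5 = 2
N=7: ŷ = -0.5 + 5.5·7 = 38; e = 38.5 − 38 = 0.5
N=8: ŷ = -0.5 + 5.5·8 = 43.5; e = 42 − 43.5 = -1.5
N=9: ŷ = -0.5 + 5.5·9 = 49; e = 51 − 49 = 2
N=10: ŷ = -0.5 + 5.5·10 = 54.5; e = 52 − 54.5 = -2.5
SSE = 2.25 + 1 + 0.25 + 2.25 + 4 + 0.25 + 2.25 + 4 + 6.25 = 22.5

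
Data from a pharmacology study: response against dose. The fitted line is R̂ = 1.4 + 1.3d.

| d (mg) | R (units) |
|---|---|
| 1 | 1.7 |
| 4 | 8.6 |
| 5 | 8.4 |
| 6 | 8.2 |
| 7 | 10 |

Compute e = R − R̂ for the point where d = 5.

e = 0.5

R̂ = 1.4 + 1.3·5 = 7.9
e = 8.4 − 7.9 = 0.5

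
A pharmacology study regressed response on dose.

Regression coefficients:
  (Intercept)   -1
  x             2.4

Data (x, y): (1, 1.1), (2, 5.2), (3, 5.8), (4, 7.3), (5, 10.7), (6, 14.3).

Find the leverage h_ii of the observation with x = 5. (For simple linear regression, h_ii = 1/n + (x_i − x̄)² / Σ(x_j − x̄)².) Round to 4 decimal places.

h = 0.2952

x̄ = (1 + 2 + 3 + 4 + 5 + 6)/6 = 3.5
Σ(x − x̄)² = 6.25 + 2.25 + 0.25 + 0.25 + 2.25 + 6.25 = 17.5
h = 1/6 + (1.5)²/17.5 = 0.166667 + 0.128571 = 0.2952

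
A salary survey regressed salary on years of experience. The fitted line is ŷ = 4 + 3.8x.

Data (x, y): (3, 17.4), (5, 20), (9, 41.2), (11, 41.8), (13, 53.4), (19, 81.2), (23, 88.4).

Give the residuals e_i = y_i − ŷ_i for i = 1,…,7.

x=3: ŷ = 4 + 3.8·3 = 15.4; e = 17.4 − 15.4 = 2
x=5: ŷ = 4 + 3.8·5 = 23; e = 20 − 23 = -3
x=9: ŷ = 4 + 3.8·9 = 38.2; e = 41.2 − 38.2 = 3
x=11: ŷ = 4 + 3.8·11 = 45.8; e = 41.8 − 45.8 = -4
x=13: ŷ = 4 + 3.8·13 = 53.4; e = 53.4 − 53.4 = 0
x=19: ŷ = 4 + 3.8·19 = 76.2; e = 81.2 − 76.2 = 5
x=23: ŷ = 4 + 3.8·23 = 91.4; e = 88.4 − 91.4 = -3

2, -3, 3, -4, 0, 5, -3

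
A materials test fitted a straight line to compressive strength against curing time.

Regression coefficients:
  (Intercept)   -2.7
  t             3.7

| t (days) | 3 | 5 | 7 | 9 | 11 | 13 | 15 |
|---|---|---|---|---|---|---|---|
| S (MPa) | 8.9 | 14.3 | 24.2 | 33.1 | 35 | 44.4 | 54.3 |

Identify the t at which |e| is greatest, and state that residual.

t=3: ŷ = -2.7 + 3.7·3 = 8.4; e = 8.9 − 8.4 = 0.5
t=5: ŷ = -2.7 + 3.7·5 = 15.8; e = 14.3 − 15.8 = -1.5
t=7: ŷ = -2.7 + 3.7·7 = 23.2; e = 24.2 − 23.2 = 1
t=9: ŷ = -2.7 + 3.7·9 = 30.6; e = 33.1 − 30.6 = 2.5
t=11: ŷ = -2.7 + 3.7·11 = 38; e = 35 − 38 = -3
t=13: ŷ = -2.7 + 3.7·13 = 45.4; e = 44.4 − 45.4 = -1
t=15: ŷ = -2.7 + 3.7·15 = 52.8; e = 54.3 − 52.8 = 1.5
Largest |e| is 3 at t = 11, residual -3.

t = 11, e = -3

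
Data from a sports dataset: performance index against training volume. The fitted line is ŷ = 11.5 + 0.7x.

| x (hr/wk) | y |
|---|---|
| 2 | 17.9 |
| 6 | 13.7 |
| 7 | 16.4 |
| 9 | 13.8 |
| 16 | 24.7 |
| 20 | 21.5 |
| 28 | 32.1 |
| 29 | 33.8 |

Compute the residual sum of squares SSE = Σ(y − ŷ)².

SSE = 70

x=2: ŷ = 11.5 + 0.7·2 = 12.9; e = 17.9 − 12.9 = 5
x=6: ŷ = 11.5 + 0.7·6 = 15.7; e = 13.7 − 15.7 = -2
x=7: ŷ = 11.5 + 0.7·7 = 16.4; e = 16.4 − 16.4 = 0
x=9: ŷ = 11.5 + 0.7·9 = 17.8; e = 13.8 − 17.8 = -4
x=16: ŷ = 11.5 + 0.7·16 = 22.7; e = 24.7 − 22.7 = 2
x=20: ŷ = 11.5 + 0.7·20 = 25.5; e = 21.5 − 25.5 = -4
x=28: ŷ = 11.5 + 0.7·28 = 31.1; e = 32.1 − 31.1 = 1
x=29: ŷ = 11.5 + 0.7·29 = 31.8; e = 33.8 − 31.8 = 2
SSE = 25 + 4 + 0 + 16 + 4 + 16 + 1 + 4 = 70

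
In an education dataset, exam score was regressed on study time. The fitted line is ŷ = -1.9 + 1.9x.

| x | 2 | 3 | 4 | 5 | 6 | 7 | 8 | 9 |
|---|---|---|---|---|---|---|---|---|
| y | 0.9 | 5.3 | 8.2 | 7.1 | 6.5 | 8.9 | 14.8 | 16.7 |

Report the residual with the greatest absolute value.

x=2: ŷ = -1.9 + 1.9·2 = 1.9; e = 0.9 − 1.9 = -1
x=3: ŷ = -1.9 + 1.9·3 = 3.8; e = 5.3 − 3.8 = 1.5
x=4: ŷ = -1.9 + 1.9·4 = 5.7; e = 8.2 − 5.7 = 2.5
x=5: ŷ = -1.9 + 1.9·5 = 7.6; e = 7.1 − 7.6 = -0.5
x=6: ŷ = -1.9 + 1.9·6 = 9.5; e = 6.5 − 9.5 = -3
x=7: ŷ = -1.9 + 1.9·7 = 11.4; e = 8.9 − 11.4 = -2.5
x=8: ŷ = -1.9 + 1.9·8 = 13.3; e = 14.8 − 13.3 = 1.5
x=9: ŷ = -1.9 + 1.9·9 = 15.2; e = 16.7 − 15.2 = 1.5
Largest |e| is 3 at x = 6, residual -3.

e = -3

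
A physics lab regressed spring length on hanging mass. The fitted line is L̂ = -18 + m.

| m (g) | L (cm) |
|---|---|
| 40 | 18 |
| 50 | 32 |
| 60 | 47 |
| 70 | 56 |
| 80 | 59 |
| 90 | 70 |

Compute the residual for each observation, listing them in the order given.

m=40: L̂ = -18 + 40 = 22; e = 18 − 22 = -4
m=50: L̂ = -18 + 50 = 32; e = 32 − 32 = 0
m=60: L̂ = -18 + 60 = 42; e = 47 − 42 = 5
m=70: L̂ = -18 + 70 = 52; e = 56 − 52 = 4
m=80: L̂ = -18 + 80 = 62; e = 59 − 62 = -3
m=90: L̂ = -18 + 90 = 72; e = 70 − 72 = -2

-4, 0, 5, 4, -3, -2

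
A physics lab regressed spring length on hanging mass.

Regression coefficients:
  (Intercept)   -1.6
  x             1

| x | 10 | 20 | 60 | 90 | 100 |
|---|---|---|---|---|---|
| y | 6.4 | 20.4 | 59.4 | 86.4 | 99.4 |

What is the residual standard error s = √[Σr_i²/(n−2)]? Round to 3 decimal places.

x=10: ŷ = -1.6 + 10 = 8.4; r = 6.4 − 8.4 = -2
x=20: ŷ = -1.6 + 20 = 18.4; r = 20.4 − 18.4 = 2
x=60: ŷ = -1.6 + 60 = 58.4; r = 59.4 − 58.4 = 1
x=90: ŷ = -1.6 + 90 = 88.4; r = 86.4 − 88.4 = -2
x=100: ŷ = -1.6 + 100 = 98.4; r = 99.4 − 98.4 = 1
SSE = 4 + 4 + 1 + 4 + 1 = 14
s = √(14/3) = √4.66667 ≈ 2.160

s = 2.160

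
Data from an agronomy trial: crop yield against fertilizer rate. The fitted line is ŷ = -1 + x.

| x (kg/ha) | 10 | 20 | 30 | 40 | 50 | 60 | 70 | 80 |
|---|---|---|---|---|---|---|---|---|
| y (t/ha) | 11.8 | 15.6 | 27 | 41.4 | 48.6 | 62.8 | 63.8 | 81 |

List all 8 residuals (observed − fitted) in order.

2.8, -3.4, -2, 2.4, -0.4, 3.8, -5.2, 2

x=10: ŷ = -1 + 10 = 9; e = 11.8 − 9 = 2.8
x=20: ŷ = -1 + 20 = 19; e = 15.6 − 19 = -3.4
x=30: ŷ = -1 + 30 = 29; e = 27 − 29 = -2
x=40: ŷ = -1 + 40 = 39; e = 41.4 − 39 = 2.4
x=50: ŷ = -1 + 50 = 49; e = 48.6 − 49 = -0.4
x=60: ŷ = -1 + 60 = 59; e = 62.8 − 59 = 3.8
x=70: ŷ = -1 + 70 = 69; e = 63.8 − 69 = -5.2
x=80: ŷ = -1 + 80 = 79; e = 81 − 79 = 2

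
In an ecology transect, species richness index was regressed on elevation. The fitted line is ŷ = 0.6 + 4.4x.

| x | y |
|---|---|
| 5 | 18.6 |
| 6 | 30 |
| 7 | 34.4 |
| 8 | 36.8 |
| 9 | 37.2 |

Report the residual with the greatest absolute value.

e = -4

x=5: ŷ = 0.6 + 4.4·5 = 22.6; e = 18.6 − 22.6 = -4
x=6: ŷ = 0.6 + 4.4·6 = 27; e = 30 − 27 = 3
x=7: ŷ = 0.6 + 4.4·7 = 31.4; e = 34.4 − 31.4 = 3
x=8: ŷ = 0.6 + 4.4·8 = 35.8; e = 36.8 − 35.8 = 1
x=9: ŷ = 0.6 + 4.4·9 = 40.2; e = 37.2 − 40.2 = -3
Largest |e| is 4 at x = 5, residual -4.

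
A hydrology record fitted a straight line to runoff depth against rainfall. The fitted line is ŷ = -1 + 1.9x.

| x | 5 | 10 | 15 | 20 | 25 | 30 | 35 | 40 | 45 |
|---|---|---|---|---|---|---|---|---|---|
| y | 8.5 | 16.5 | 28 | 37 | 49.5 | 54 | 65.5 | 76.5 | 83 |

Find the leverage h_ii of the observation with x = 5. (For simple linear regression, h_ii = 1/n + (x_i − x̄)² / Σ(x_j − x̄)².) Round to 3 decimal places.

x̄ = (5 + 10 + 15 + 20 + 25 + 30 + 35 + 40 + 45)/9 = 25
Σ(x − x̄)² = 400 + 225 + 100 + 25 + 0 + 25 + 100 + 225 + 400 = 1500
h = 1/9 + (-20)²/1500 = 0.111111 + 0.266667 = 0.378

h = 0.378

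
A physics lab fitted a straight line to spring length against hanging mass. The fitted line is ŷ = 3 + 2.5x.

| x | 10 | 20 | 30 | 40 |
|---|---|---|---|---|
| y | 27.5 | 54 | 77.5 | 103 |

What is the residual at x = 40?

ŷ = 3 + 2.5·40 = 103
e = 103 − 103 = 0

e = 0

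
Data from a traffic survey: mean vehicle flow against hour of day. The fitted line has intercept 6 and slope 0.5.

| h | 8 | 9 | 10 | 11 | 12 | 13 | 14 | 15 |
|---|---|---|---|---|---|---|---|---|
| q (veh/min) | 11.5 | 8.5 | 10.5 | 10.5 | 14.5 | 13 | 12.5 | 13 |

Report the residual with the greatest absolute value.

h=8: ŷ = 6 + 0.5·8 = 10; r = 11.5 − 10 = 1.5
h=9: ŷ = 6 + 0.5·9 = 10.5; r = 8.5 − 10.5 = -2
h=10: ŷ = 6 + 0.5·10 = 11; r = 10.5 − 11 = -0.5
h=11: ŷ = 6 + 0.5·11 = 11.5; r = 10.5 − 11.5 = -1
h=12: ŷ = 6 + 0.5·12 = 12; r = 14.5 − 12 = 2.5
h=13: ŷ = 6 + 0.5·13 = 12.5; r = 13 − 12.5 = 0.5
h=14: ŷ = 6 + 0.5·14 = 13; r = 12.5 − 13 = -0.5
h=15: ŷ = 6 + 0.5·15 = 13.5; r = 13 − 13.5 = -0.5
Largest |r| is 2.5 at h = 12, residual 2.5.

r = 2.5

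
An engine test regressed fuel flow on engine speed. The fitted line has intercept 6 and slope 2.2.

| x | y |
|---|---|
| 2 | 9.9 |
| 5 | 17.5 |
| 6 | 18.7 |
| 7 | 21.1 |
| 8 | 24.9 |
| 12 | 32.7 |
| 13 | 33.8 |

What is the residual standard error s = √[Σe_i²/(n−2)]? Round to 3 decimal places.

s = 0.807

x=2: ŷ = 6 + 2.2·2 = 10.4; e = 9.9 − 10.4 = -0.5
x=5: ŷ = 6 + 2.2·5 = 17; e = 17.5 − 17 = 0.5
x=6: ŷ = 6 + 2.2·6 = 19.2; e = 18.7 − 19.2 = -0.5
x=7: ŷ = 6 + 2.2·7 = 21.4; e = 21.1 − 21.4 = -0.3
x=8: ŷ = 6 + 2.2·8 = 23.6; e = 24.9 − 23.6 = 1.3
x=12: ŷ = 6 + 2.2·12 = 32.4; e = 32.7 − 32.4 = 0.3
x=13: ŷ = 6 + 2.2·13 = 34.6; e = 33.8 − 34.6 = -0.8
SSE = 0.25 + 0.25 + 0.25 + 0.09 + 1.69 + 0.09 + 0.64 = 3.26
s = √(3.26/5) = √0.652 ≈ 0.807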